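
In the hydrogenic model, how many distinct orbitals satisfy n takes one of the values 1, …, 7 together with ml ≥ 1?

Per-shell orbital counts meeting the constraint:
n=2 → 1; n=3 → 3; n=4 → 6; n=5 → 10; n=6 → 15; n=7 → 21.
Total orbitals: 1 + 3 + 6 + 10 + 15 + 21 = 56.

56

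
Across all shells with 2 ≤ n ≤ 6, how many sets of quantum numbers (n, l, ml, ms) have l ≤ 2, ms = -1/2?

40

Treat each shell separately and count matching orbitals:
n=2 → 4; n=3 → 9; n=4 → 9; n=5 → 9; n=6 → 9.
Orbitals: 4 + 9 + 9 + 9 + 9 = 40. With ms fixed to -1/2 there is one state per orbital, so 40 states.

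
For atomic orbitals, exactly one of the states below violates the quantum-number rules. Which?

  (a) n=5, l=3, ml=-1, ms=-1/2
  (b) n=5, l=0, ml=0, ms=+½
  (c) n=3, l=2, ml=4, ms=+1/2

(c) has |ml| = 4 > l = 2, violating −l ≤ ml ≤ l.
The remaining sets (a), (b) satisfy all four rules.

(c)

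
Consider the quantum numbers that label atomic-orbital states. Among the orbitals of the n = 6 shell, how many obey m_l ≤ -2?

10

With n = 6 the allowed l are 0, 1, …, 5.
The (l, m_l) pairs meeting m_l ≤ -2 give: l=2 → 1; l=3 → 2; l=4 → 3; l=5 → 4.
Total orbitals: 1 + 2 + 3 + 4 = 10.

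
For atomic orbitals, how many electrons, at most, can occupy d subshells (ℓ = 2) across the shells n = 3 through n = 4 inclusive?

A d subshell (ℓ = 2) exists for every n ≥ 3, so shells n = 3, 4 each contribute one — 2 subshells.
Since each d subshell holds 2(2·2+1) = 10 electrons, the total is 2 × 10 = 20.

20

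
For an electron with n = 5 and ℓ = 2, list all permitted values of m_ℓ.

-2, -1, 0, 1, 2

m_ℓ takes every integer from −ℓ to +ℓ. With ℓ = 2 that gives the 5 values -2, -1, 0, 1, 2.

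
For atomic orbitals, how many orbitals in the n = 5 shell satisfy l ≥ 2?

For n = 5, l ranges over 0 … 4.
The (l, ml) pairs meeting l ≥ 2 give: l=2 → 5; l=3 → 7; l=4 → 9.
Total orbitals: 5 + 7 + 9 = 21.

21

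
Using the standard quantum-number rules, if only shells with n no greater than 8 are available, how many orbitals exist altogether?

Total orbitals = 1² + 2² + 3² + 4² + 5² + 6² + 7² + 8² = 204.

204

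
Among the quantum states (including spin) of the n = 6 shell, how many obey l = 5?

For n = 6, l ranges over 0 … 5.
Orbitals with l = 5, by l: l=5 → 11.
Orbitals: 11. Each orbital carries two spin states, so 11 × 2 = 22 states.

22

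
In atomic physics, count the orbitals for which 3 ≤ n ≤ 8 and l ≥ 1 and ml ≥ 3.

Work shell by shell — for each n, count the (l, ml) pairs that satisfy l ≥ 1 and ml ≥ 3:
n=4 → 1; n=5 → 3; n=6 → 6; n=7 → 10; n=8 → 15.
Total orbitals: 1 + 3 + 6 + 10 + 15 = 35.

35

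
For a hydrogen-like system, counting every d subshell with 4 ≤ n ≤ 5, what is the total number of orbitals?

A d subshell (l = 2) exists for every n ≥ 3, so shells n = 4, 5 each contribute one — 2 subshells.
Since each d subshell has 2·2+1 = 5 orbitals, the total is 2 × 5 = 10.

10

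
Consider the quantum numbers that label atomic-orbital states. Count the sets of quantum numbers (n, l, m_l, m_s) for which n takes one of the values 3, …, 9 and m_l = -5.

Treat each shell separately and count matching orbitals:
n=6 → 1; n=7 → 2; n=8 → 3; n=9 → 4.
Orbitals: 1 + 2 + 3 + 4 = 10. Including both spin states (m_s = ±1/2) gives 2 × 10 = 20 states.

20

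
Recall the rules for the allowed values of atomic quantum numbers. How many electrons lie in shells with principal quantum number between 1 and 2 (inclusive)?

Shell n has n² orbitals: 1²=1 + 2²=4 = 5 orbitals.
Two spin states per orbital: 2 × 5 = 10 electrons.

10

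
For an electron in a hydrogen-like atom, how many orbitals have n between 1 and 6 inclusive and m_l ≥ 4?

For each n in the range, tally the orbitals obeying m_l ≥ 4:
n=5 → 1; n=6 → 3.
Total orbitals: 1 + 3 = 4.

4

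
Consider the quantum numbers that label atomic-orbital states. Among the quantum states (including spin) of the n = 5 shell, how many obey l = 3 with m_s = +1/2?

Go through l = 0, …, 4 (the values permitted for n = 5).
The (l, m_l) pairs meeting l = 3 give: l=3 → 7.
Orbitals: 7. With m_s fixed to a single value there is one state per orbital, giving 7 states.

7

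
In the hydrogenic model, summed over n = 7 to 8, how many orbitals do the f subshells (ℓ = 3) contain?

An f subshell (ℓ = 3) exists for every n ≥ 4, so shells n = 7, 8 each contribute one — 2 subshells.
Since each f subshell has 2·3+1 = 7 orbitals, the total is 2 × 7 = 14.

14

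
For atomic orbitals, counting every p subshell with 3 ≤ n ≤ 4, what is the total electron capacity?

A p subshell (l = 1) exists for every n ≥ 2, so shells n = 3, 4 each contribute one — 2 subshells.
Since each p subshell holds 2(2·1+1) = 6 electrons, the total is 2 × 6 = 12.

12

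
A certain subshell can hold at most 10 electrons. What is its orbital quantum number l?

l = 2

2(2l+1) = 10 ⇒ 2l+1 = 5 ⇒ l = 2.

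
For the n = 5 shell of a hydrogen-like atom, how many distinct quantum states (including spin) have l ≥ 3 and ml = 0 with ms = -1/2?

For n = 5, l ranges over 0 … 4.
Per l-value: l=3 → 1; l=4 → 1.
Orbitals: 1 + 1 = 2. With ms fixed to a single value there is one state per orbital, giving 2 states.

2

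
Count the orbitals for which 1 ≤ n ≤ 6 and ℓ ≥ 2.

Count contributing orbitals for each principal shell:
n=3 → 5; n=4 → 12; n=5 → 21; n=6 → 32.
Total orbitals: 5 + 12 + 21 + 32 = 70.

70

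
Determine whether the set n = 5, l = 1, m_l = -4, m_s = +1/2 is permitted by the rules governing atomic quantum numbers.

The magnetic quantum number must satisfy −l ≤ m_l ≤ l. With l = 1, m_l can only be -1, 0, 1, so m_l = -4 is forbidden.

Invalid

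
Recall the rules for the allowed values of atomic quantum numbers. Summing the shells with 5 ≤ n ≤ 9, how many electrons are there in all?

510

Shell n has n² orbitals: 5²=25 + 6²=36 + 7²=49 + 8²=64 + 9²=81 = 255 orbitals.
Two spin states per orbital: 2 × 255 = 510 electrons.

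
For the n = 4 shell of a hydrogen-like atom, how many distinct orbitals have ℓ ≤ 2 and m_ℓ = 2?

1

The n = 4 shell has ℓ = 0 through 3; check each.
The (ℓ, m_ℓ) pairs meeting ℓ ≤ 2 and m_ℓ = 2 give: ℓ=2 → 1.
Total orbitals: 1.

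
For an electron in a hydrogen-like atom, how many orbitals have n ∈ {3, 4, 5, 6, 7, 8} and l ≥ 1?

193

Count contributing orbitals for each principal shell:
n=3 → 8; n=4 → 15; n=5 → 24; n=6 → 35; n=7 → 48; n=8 → 63.
Total orbitals: 8 + 15 + 24 + 35 + 48 + 63 = 193.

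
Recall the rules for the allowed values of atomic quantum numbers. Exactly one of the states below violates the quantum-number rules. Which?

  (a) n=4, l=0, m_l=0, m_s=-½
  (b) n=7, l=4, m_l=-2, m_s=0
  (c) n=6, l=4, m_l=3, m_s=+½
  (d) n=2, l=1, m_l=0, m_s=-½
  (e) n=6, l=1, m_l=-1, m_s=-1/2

(b) has m_s = 0, but an electron's spin must be ±1/2.
The remaining sets (a), (c), (d), (e) satisfy all four rules.

(b)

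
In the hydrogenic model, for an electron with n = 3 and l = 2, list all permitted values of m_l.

m_l takes every integer from −l to +l. With l = 2 that gives the 5 values -2, -1, 0, 1, 2.

-2, -1, 0, 1, 2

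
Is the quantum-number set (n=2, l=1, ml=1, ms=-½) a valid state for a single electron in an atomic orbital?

n = 2 is a positive integer. l = 1 satisfies 0 ≤ l ≤ n−1 = 1. ml = 1 lies in the range −l … +l (here −1 … 1). ms = -1/2 is one of ±1/2.
All four constraints are satisfied.

Yes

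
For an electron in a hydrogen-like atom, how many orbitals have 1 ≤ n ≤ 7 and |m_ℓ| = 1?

Go shell by shell, enumerating (ℓ, m_ℓ) with |m_ℓ| = 1:
n=2 → 2; n=3 → 4; n=4 → 6; n=5 → 8; n=6 → 10; n=7 → 12.
Total orbitals: 2 + 4 + 6 + 8 + 10 + 12 = 42.

42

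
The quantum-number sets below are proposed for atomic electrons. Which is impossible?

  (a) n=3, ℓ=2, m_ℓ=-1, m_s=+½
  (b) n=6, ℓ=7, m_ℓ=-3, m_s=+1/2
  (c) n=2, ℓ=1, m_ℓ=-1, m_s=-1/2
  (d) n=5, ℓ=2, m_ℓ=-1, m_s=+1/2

(b) has ℓ = 7 ≥ n = 6, violating 0 ≤ ℓ ≤ n−1.
The remaining sets (a), (c), (d) satisfy all four rules.

(b)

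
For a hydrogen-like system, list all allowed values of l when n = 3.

l is an integer with 0 ≤ l ≤ n−1, so for n = 3: l = 0, 1, 2.

0, 1, 2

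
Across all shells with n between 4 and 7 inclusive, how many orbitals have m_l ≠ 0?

Per-shell orbital counts meeting the constraint:
n=4 → 12; n=5 → 20; n=6 → 30; n=7 → 42.
Total orbitals: 12 + 20 + 30 + 42 = 104.

104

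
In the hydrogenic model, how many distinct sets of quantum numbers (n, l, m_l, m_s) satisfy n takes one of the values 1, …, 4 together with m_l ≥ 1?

Work shell by shell — for each n, count the (l, m_l) pairs that satisfy m_l ≥ 1:
n=2 → 1; n=3 → 3; n=4 → 6.
Orbitals: 1 + 3 + 6 = 10. Including both spin states (m_s = ±1/2) gives 2 × 10 = 20 states.

20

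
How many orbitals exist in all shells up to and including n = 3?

14

Total orbitals = 1² + 2² + 3² = 14.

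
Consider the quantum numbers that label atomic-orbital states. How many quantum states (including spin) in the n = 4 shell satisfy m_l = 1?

6

Go through l = 0, …, 3 (the values permitted for n = 4).
Per l-value: l=1 → 1; l=2 → 1; l=3 → 1.
Orbitals: 1 + 1 + 1 = 3. Each orbital carries two spin states, so 3 × 2 = 6 states.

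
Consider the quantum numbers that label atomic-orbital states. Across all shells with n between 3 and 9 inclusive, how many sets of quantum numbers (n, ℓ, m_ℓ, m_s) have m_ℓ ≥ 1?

Per-shell orbital counts meeting the constraint:
n=3 → 3; n=4 → 6; n=5 → 10; n=6 → 15; n=7 → 21; n=8 → 28; n=9 → 36.
Orbitals: 3 + 6 + 10 + 15 + 21 + 28 + 36 = 119. Including both spin states (m_s = ±1/2) gives 2 × 119 = 238 states.

238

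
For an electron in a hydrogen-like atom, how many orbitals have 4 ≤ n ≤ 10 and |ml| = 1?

Per-shell orbital counts meeting the constraint:
n=4 → 6; n=5 → 8; n=6 → 10; n=7 → 12; n=8 → 14; n=9 → 16; n=10 → 18.
Total orbitals: 6 + 8 + 10 + 12 + 14 + 16 + 18 = 84.

84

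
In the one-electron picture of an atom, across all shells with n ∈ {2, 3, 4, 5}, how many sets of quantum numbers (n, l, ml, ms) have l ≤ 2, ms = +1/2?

31

Treat each shell separately and count matching orbitals:
n=2 → 4; n=3 → 9; n=4 → 9; n=5 → 9.
Orbitals: 4 + 9 + 9 + 9 = 31. With ms fixed to +1/2 there is one state per orbital, so 31 states.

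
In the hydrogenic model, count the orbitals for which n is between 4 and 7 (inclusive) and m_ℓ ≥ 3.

Per-shell orbital counts meeting the constraint:
n=4 → 1; n=5 → 3; n=6 → 6; n=7 → 10.
Total orbitals: 1 + 3 + 6 + 10 = 20.

20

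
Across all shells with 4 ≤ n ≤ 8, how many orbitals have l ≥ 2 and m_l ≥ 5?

For each n in the range, tally the orbitals obeying l ≥ 2 and m_l ≥ 5:
n=6 → 1; n=7 → 3; n=8 → 6.
Total orbitals: 1 + 3 + 6 = 10.

10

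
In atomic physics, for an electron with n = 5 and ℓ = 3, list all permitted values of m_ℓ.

-3, -2, -1, 0, 1, 2, 3

m_ℓ takes every integer from −ℓ to +ℓ. With ℓ = 3 that gives the 7 values -3, -2, -1, 0, 1, 2, 3.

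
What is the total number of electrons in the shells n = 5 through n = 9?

510

Shell n has n² orbitals: 5²=25 + 6²=36 + 7²=49 + 8²=64 + 9²=81 = 255 orbitals.
Two spin states per orbital: 2 × 255 = 510 electrons.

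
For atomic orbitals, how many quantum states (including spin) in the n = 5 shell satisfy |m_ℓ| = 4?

4

For n = 5, ℓ ranges over 0 … 4.
Orbitals with |m_ℓ| = 4, by ℓ: ℓ=4 → 2.
Orbitals: 2. Each orbital carries two spin states, so 2 × 2 = 4 states.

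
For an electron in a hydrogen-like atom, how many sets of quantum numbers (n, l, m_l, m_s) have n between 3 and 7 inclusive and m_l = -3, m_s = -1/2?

10

Work shell by shell — for each n, count the (l, m_l) pairs that satisfy m_l = -3:
n=4 → 1; n=5 → 2; n=6 → 3; n=7 → 4.
Orbitals: 1 + 2 + 3 + 4 = 10. With m_s fixed to -1/2 there is one state per orbital, so 10 states.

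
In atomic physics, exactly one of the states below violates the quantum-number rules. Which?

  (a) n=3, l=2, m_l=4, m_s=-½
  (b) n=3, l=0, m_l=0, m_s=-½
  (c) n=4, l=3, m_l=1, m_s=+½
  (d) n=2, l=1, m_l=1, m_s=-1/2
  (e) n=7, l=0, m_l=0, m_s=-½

(a) has |m_l| = 4 > l = 2, violating −l ≤ m_l ≤ l.
The remaining sets (b), (c), (d), (e) satisfy all four rules.

(a)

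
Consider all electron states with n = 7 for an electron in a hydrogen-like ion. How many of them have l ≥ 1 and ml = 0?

12

The n = 7 shell has l = 0 through 6; check each.
Per l-value: l=1 → 1; l=2 → 1; l=3 → 1; l=4 → 1; l=5 → 1; l=6 → 1.
Orbitals: 1 + 1 + 1 + 1 + 1 + 1 = 6. Each orbital carries two spin states, so 6 × 2 = 12 states.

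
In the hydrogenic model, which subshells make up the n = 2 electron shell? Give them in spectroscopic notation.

2s, 2p

For n = 2, l runs from 0 to 1. In spectroscopic notation l = 0,1,2,… ↔ s,p,d,f,g,h,i, so the subshells are 2s, 2p.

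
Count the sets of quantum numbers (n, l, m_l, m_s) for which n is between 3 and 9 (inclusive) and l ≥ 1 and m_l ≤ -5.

Work shell by shell — for each n, count the (l, m_l) pairs that satisfy l ≥ 1 and m_l ≤ -5:
n=6 → 1; n=7 → 3; n=8 → 6; n=9 → 10.
Orbitals: 1 + 3 + 6 + 10 = 20. Including both spin states (m_s = ±1/2) gives 2 × 20 = 40 states.

40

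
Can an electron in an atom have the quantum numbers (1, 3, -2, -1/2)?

The orbital quantum number must satisfy 0 ≤ l ≤ n−1. With n = 1 the allowed l values are 0, so l = 3 is out of range.

Invalid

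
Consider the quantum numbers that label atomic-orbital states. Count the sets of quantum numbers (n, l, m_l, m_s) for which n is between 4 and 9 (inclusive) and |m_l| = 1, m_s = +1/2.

66

Per-shell orbital counts meeting the constraint:
n=4 → 6; n=5 → 8; n=6 → 10; n=7 → 12; n=8 → 14; n=9 → 16.
Orbitals: 6 + 8 + 10 + 12 + 14 + 16 = 66. With m_s fixed to +1/2 there is one state per orbital, so 66 states.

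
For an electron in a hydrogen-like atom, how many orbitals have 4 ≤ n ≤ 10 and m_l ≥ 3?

Count contributing orbitals for each principal shell:
n=4 → 1; n=5 → 3; n=6 → 6; n=7 → 10; n=8 → 15; n=9 → 21; n=10 → 28.
Total orbitals: 1 + 3 + 6 + 10 + 15 + 21 + 28 = 84.

84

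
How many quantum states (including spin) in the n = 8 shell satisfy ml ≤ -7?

The n = 8 shell has l = 0 through 7; check each.
Orbitals with ml ≤ -7, by l: l=7 → 1.
Orbitals: 1. Each orbital carries two spin states, so 1 × 2 = 2 states.

2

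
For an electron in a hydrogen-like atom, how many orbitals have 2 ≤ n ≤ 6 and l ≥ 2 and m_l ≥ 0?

40

Count contributing orbitals for each principal shell:
n=3 → 3; n=4 → 7; n=5 → 12; n=6 → 18.
Total orbitals: 3 + 7 + 12 + 18 = 40.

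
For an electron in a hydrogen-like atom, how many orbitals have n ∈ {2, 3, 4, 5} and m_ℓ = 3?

3

Treat each shell separately and count matching orbitals:
n=4 → 1; n=5 → 2.
Total orbitals: 1 + 2 = 3.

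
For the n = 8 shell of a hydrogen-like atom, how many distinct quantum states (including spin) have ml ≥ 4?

The n = 8 shell has l = 0 through 7; check each.
Contributions: l=4 → 1; l=5 → 2; l=6 → 3; l=7 → 4.
Orbitals: 1 + 2 + 3 + 4 = 10. Each orbital carries two spin states, so 10 × 2 = 20 states.

20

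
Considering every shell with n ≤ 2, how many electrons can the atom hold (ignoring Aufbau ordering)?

Total orbitals = 1² + 2² = 5. Doubling for spin gives 10 electrons.

10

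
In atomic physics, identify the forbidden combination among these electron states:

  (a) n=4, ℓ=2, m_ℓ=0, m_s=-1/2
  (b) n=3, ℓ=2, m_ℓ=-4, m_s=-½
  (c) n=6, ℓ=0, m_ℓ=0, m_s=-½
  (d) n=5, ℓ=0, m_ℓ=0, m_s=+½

(b) has |m_ℓ| = 4 > ℓ = 2, violating −ℓ ≤ m_ℓ ≤ ℓ.
The remaining sets (a), (c), (d) satisfy all four rules.

(b)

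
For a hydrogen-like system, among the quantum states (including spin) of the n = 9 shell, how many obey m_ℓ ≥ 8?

2

The (ℓ, m_ℓ) pairs meeting m_ℓ ≥ 8 give: ℓ=8 → 1.
Orbitals: 1. Each orbital carries two spin states, so 1 × 2 = 2 states.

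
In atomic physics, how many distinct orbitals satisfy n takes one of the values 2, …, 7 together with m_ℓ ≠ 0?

Treat each shell separately and count matching orbitals:
n=2 → 2; n=3 → 6; n=4 → 12; n=5 → 20; n=6 → 30; n=7 → 42.
Total orbitals: 2 + 6 + 12 + 20 + 30 + 42 = 112.

112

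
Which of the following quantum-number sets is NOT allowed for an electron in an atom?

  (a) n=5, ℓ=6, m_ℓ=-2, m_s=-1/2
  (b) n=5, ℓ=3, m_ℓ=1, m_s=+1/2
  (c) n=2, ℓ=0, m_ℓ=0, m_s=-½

(a) has ℓ = 6 ≥ n = 5, violating 0 ≤ ℓ ≤ n−1.
The remaining sets (b), (c) satisfy all four rules.

(a)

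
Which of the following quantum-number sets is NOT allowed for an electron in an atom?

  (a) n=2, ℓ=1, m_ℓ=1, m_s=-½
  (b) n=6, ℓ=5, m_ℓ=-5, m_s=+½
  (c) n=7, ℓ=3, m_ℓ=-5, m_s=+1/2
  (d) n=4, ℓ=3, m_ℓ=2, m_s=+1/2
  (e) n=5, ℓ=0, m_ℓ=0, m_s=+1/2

(c)

(c) has |m_ℓ| = 5 > ℓ = 3, violating −ℓ ≤ m_ℓ ≤ ℓ.
The remaining sets (a), (b), (d), (e) satisfy all four rules.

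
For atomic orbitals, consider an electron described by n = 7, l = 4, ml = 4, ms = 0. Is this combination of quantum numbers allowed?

No

The spin quantum number for an electron can only be ms = +1/2 or −1/2; ms = 0 is not one of those.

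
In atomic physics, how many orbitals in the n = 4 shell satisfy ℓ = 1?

3

Contributions: ℓ=1 → 3.
Total orbitals: 3.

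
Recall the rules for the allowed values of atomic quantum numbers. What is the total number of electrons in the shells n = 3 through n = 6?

172

Shell n has n² orbitals: 3²=9 + 4²=16 + 5²=25 + 6²=36 = 86 orbitals.
Two spin states per orbital: 2 × 86 = 172 electrons.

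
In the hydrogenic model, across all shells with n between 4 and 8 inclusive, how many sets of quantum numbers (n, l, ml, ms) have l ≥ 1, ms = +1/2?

Per-shell orbital counts meeting the constraint:
n=4 → 15; n=5 → 24; n=6 → 35; n=7 → 48; n=8 → 63.
Orbitals: 15 + 24 + 35 + 48 + 63 = 185. With ms fixed to +1/2 there is one state per orbital, so 185 states.

185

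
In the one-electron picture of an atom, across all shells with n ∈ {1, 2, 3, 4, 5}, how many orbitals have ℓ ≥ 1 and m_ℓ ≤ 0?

Work shell by shell — for each n, count the (ℓ, m_ℓ) pairs that satisfy ℓ ≥ 1 and m_ℓ ≤ 0:
n=2 → 2; n=3 → 5; n=4 → 9; n=5 → 14.
Total orbitals: 2 + 5 + 9 + 14 = 30.

30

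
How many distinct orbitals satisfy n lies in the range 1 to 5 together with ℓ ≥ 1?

50

For each n in the range, tally the orbitals obeying ℓ ≥ 1:
n=2 → 3; n=3 → 8; n=4 → 15; n=5 → 24.
Total orbitals: 3 + 8 + 15 + 24 = 50.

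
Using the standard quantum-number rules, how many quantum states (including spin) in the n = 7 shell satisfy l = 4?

18

The (l, m_l) pairs meeting l = 4 give: l=4 → 9.
Orbitals: 9. Each orbital carries two spin states, so 9 × 2 = 18 states.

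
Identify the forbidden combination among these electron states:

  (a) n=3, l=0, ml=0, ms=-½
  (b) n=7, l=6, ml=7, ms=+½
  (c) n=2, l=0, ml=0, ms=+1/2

(b) has |ml| = 7 > l = 6, violating −l ≤ ml ≤ l.
The remaining sets (a), (c) satisfy all four rules.

(b)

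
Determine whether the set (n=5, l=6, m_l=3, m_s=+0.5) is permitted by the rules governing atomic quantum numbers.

Not allowed

The orbital quantum number must satisfy 0 ≤ l ≤ n−1. With n = 5 the allowed l values are 0, 1, 2, 3, 4, so l = 6 is out of range.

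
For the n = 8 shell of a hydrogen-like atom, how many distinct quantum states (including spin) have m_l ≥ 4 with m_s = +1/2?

The n = 8 shell has l = 0 through 7; check each.
Per l-value: l=4 → 1; l=5 → 2; l=6 → 3; l=7 → 4.
Orbitals: 1 + 2 + 3 + 4 = 10. With m_s fixed to a single value there is one state per orbital, giving 10 states.

10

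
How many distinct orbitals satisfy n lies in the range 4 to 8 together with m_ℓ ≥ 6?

Treat each shell separately and count matching orbitals:
n=7 → 1; n=8 → 3.
Total orbitals: 1 + 3 = 4.

4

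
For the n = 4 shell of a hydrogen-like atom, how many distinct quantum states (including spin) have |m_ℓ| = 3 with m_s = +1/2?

2

The n = 4 shell has ℓ = 0 through 3; check each.
Orbitals with |m_ℓ| = 3, by ℓ: ℓ=3 → 2.
Orbitals: 2. With m_s fixed to a single value there is one state per orbital, giving 2 states.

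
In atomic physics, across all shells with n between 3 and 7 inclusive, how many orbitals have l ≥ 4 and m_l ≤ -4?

For each n in the range, tally the orbitals obeying l ≥ 4 and m_l ≤ -4:
n=5 → 1; n=6 → 3; n=7 → 6.
Total orbitals: 1 + 3 + 6 = 10.

10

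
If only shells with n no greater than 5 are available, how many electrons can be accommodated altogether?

Total orbitals = 1² + 2² + 3² + 4² + 5² = 55. Doubling for spin gives 110 electrons.

110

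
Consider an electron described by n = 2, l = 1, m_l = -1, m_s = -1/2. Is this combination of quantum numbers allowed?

n = 2 is a positive integer. l = 1 satisfies 0 ≤ l ≤ n−1 = 1. m_l = -1 lies in the range −l … +l (here −1 … 1). m_s = -1/2 is one of ±1/2.
All four constraints are satisfied.

Valid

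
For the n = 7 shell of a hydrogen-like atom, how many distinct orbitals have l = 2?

Go through l = 0, …, 6 (the values permitted for n = 7).
Per l-value: l=2 → 5.
Total orbitals: 5.

5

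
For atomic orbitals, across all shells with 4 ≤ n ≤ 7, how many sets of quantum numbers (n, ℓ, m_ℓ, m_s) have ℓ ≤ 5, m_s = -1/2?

For each n in the range, tally the orbitals obeying ℓ ≤ 5:
n=4 → 16; n=5 → 25; n=6 → 36; n=7 → 36.
Orbitals: 16 + 25 + 36 + 36 = 113. With m_s fixed to -1/2 there is one state per orbital, so 113 states.

113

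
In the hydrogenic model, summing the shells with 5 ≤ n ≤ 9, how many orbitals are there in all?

Shell n has n² orbitals: 5²=25 + 6²=36 + 7²=49 + 8²=64 + 9²=81 = 255 orbitals.

255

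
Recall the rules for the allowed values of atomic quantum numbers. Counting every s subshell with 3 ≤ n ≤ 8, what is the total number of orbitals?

An s subshell (l = 0) exists for every n ≥ 1, so shells n = 3, 4, 5, 6, 7, 8 each contribute one — 6 subshells.
Since each s subshell has 2·0+1 = 1 orbital, the total is 6 × 1 = 6.

6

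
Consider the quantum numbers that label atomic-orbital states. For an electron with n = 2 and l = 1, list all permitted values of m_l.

-1, 0, 1

m_l takes every integer from −l to +l. With l = 1 that gives the 3 values -1, 0, 1.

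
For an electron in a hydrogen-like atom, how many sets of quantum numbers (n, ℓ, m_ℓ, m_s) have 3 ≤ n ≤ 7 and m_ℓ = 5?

Go shell by shell, enumerating (ℓ, m_ℓ) with m_ℓ = 5:
n=6 → 1; n=7 → 2.
Orbitals: 1 + 2 = 3. Including both spin states (m_s = ±1/2) gives 2 × 3 = 6 states.

6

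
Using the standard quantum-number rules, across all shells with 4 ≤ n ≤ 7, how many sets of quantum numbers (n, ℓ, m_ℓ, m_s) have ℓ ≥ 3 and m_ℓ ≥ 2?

Work shell by shell — for each n, count the (ℓ, m_ℓ) pairs that satisfy ℓ ≥ 3 and m_ℓ ≥ 2:
n=4 → 2; n=5 → 5; n=6 → 9; n=7 → 14.
Orbitals: 2 + 5 + 9 + 14 = 30. Including both spin states (m_s = ±1/2) gives 2 × 30 = 60 states.

60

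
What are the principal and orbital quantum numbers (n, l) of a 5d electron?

n = 5, l = 2

The leading integer gives n = 5; the letter 'd' means l = 2.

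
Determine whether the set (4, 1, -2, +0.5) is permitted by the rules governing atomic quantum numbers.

Not allowed

The magnetic quantum number must satisfy −l ≤ ml ≤ l. With l = 1, ml can only be -1, 0, 1, so ml = -2 is forbidden.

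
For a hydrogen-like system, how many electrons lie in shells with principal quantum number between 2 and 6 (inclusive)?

Shell n has n² orbitals: 2²=4 + 3²=9 + 4²=16 + 5²=25 + 6²=36 = 90 orbitals.
Two spin states per orbital: 2 × 90 = 180 electrons.

180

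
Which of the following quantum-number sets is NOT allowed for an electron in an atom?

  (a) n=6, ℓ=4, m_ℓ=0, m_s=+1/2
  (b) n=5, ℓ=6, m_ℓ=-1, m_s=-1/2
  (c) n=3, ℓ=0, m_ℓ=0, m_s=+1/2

(b)

(b) has ℓ = 6 ≥ n = 5, violating 0 ≤ ℓ ≤ n−1.
The remaining sets (a), (c) satisfy all four rules.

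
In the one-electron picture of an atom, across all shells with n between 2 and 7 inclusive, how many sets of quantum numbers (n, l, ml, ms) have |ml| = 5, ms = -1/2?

Go shell by shell, enumerating (l, ml) with |ml| = 5:
n=6 → 2; n=7 → 4.
Orbitals: 2 + 4 = 6. With ms fixed to -1/2 there is one state per orbital, so 6 states.

6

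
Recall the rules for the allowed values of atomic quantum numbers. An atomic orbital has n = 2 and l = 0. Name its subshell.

2s

l = 0 corresponds to the letter 's', so the subshell is 2s.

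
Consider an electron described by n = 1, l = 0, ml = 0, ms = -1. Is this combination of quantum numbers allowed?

The spin quantum number for an electron can only be ms = +1/2 or −1/2; ms = -1 is not one of those.

Not allowed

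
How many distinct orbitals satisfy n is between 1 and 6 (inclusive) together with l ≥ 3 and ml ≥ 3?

10

Treat each shell separately and count matching orbitals:
n=4 → 1; n=5 → 3; n=6 → 6.
Total orbitals: 1 + 3 + 6 = 10.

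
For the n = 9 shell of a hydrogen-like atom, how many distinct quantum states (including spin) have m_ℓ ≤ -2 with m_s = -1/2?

28

Contributions: ℓ=2 → 1; ℓ=3 → 2; ℓ=4 → 3; ℓ=5 → 4; ℓ=6 → 5; ℓ=7 → 6; ℓ=8 → 7.
Orbitals: 1 + 2 + 3 + 4 + 5 + 6 + 7 = 28. With m_s fixed to a single value there is one state per orbital, giving 28 states.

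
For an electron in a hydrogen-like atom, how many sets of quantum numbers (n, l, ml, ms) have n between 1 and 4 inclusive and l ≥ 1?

Treat each shell separately and count matching orbitals:
n=2 → 3; n=3 → 8; n=4 → 15.
Orbitals: 3 + 8 + 15 = 26. Including both spin states (ms = ±1/2) gives 2 × 26 = 52 states.

52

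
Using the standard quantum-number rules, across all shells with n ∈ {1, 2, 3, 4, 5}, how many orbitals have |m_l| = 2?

Go shell by shell, enumerating (l, m_l) with |m_l| = 2:
n=3 → 2; n=4 → 4; n=5 → 6.
Total orbitals: 2 + 4 + 6 = 12.

12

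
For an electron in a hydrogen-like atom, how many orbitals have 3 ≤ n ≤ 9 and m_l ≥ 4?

35

For each n in the range, tally the orbitals obeying m_l ≥ 4:
n=5 → 1; n=6 → 3; n=7 → 6; n=8 → 10; n=9 → 15.
Total orbitals: 1 + 3 + 6 + 10 + 15 = 35.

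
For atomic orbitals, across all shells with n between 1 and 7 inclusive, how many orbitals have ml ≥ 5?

Count contributing orbitals for each principal shell:
n=6 → 1; n=7 → 3.
Total orbitals: 1 + 3 = 4.

4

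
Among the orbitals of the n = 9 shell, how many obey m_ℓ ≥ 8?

1

For n = 9, ℓ ranges over 0 … 8.
The (ℓ, m_ℓ) pairs meeting m_ℓ ≥ 8 give: ℓ=8 → 1.
Total orbitals: 1.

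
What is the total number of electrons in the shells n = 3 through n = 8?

Shell n has n² orbitals: 3²=9 + 4²=16 + 5²=25 + 6²=36 + 7²=49 + 8²=64 = 199 orbitals.
Two spin states per orbital: 2 × 199 = 398 electrons.

398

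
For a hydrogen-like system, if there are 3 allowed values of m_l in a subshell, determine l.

l = 1

m_l ranges over 2l+1 integers, so 2l+1 = 3 ⇒ l = 1.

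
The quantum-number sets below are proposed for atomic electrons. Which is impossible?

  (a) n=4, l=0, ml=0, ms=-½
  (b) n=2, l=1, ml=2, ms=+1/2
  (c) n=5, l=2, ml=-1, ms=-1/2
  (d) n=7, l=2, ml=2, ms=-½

(b) has |ml| = 2 > l = 1, violating −l ≤ ml ≤ l.
The remaining sets (a), (c), (d) satisfy all four rules.

(b)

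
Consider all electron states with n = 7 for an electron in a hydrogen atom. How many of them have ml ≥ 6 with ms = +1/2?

The n = 7 shell has l = 0 through 6; check each.
Per l-value: l=6 → 1.
Orbitals: 1. With ms fixed to a single value there is one state per orbital, giving 1 state.

1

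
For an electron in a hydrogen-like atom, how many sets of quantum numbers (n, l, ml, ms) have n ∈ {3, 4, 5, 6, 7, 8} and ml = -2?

42

Treat each shell separately and count matching orbitals:
n=3 → 1; n=4 → 2; n=5 → 3; n=6 → 4; n=7 → 5; n=8 → 6.
Orbitals: 1 + 2 + 3 + 4 + 5 + 6 = 21. Including both spin states (ms = ±1/2) gives 2 × 21 = 42 states.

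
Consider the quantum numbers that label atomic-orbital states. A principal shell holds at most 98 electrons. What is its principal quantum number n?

2n² = 98 ⇒ n² = 49 ⇒ n = 7.

n = 7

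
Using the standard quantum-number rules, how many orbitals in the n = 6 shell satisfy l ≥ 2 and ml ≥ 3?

The n = 6 shell has l = 0 through 5; check each.
Per l-value: l=3 → 1; l=4 → 2; l=5 → 3.
Total orbitals: 1 + 2 + 3 = 6.

6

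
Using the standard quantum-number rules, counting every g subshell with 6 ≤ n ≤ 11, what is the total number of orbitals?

A g subshell (l = 4) exists for every n ≥ 5, so shells n = 6, 7, 8, 9, 10, 11 each contribute one — 6 subshells.
Since each g subshell has 2·4+1 = 9 orbitals, the total is 6 × 9 = 54.

54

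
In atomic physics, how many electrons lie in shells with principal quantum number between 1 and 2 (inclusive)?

Shell n has n² orbitals: 1²=1 + 2²=4 = 5 orbitals.
Two spin states per orbital: 2 × 5 = 10 electrons.

10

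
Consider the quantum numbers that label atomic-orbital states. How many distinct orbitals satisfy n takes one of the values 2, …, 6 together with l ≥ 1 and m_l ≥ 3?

10

Work shell by shell — for each n, count the (l, m_l) pairs that satisfy l ≥ 1 and m_l ≥ 3:
n=4 → 1; n=5 → 3; n=6 → 6.
Total orbitals: 1 + 3 + 6 = 10.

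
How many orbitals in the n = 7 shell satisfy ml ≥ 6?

Contributions: l=6 → 1.
Total orbitals: 1.

1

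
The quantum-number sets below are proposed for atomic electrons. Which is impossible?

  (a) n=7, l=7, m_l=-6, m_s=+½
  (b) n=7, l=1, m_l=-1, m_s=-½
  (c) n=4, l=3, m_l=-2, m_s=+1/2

(a) has l = 7 ≥ n = 7, violating 0 ≤ l ≤ n−1.
The remaining sets (b), (c) satisfy all four rules.

(a)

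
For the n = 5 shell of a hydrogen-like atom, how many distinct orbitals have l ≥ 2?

21

Go through l = 0, …, 4 (the values permitted for n = 5).
Contributions: l=2 → 5; l=3 → 7; l=4 → 9.
Total orbitals: 5 + 7 + 9 = 21.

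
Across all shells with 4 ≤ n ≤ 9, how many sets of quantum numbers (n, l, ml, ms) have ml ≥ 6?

20

Go shell by shell, enumerating (l, ml) with ml ≥ 6:
n=7 → 1; n=8 → 3; n=9 → 6.
Orbitals: 1 + 3 + 6 = 10. Including both spin states (ms = ±1/2) gives 2 × 10 = 20 states.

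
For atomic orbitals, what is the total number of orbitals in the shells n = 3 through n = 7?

135

Shell n has n² orbitals: 3²=9 + 4²=16 + 5²=25 + 6²=36 + 7²=49 = 135 orbitals.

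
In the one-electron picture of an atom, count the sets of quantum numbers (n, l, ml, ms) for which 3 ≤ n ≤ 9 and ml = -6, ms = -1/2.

6

Treat each shell separately and count matching orbitals:
n=7 → 1; n=8 → 2; n=9 → 3.
Orbitals: 1 + 2 + 3 = 6. With ms fixed to -1/2 there is one state per orbital, so 6 states.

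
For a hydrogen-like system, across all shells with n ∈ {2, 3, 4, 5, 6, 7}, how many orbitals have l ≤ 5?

Work shell by shell — for each n, count the (l, ml) pairs that satisfy l ≤ 5:
n=2 → 4; n=3 → 9; n=4 → 16; n=5 → 25; n=6 → 36; n=7 → 36.
Total orbitals: 4 + 9 + 16 + 25 + 36 + 36 = 126.

126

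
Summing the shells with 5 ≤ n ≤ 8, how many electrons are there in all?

Shell n has n² orbitals: 5²=25 + 6²=36 + 7²=49 + 8²=64 = 174 orbitals.
Two spin states per orbital: 2 × 174 = 348 electrons.

348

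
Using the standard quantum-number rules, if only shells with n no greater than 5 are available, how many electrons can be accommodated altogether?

110

Total orbitals = 1² + 2² + 3² + 4² + 5² = 55. Doubling for spin gives 110 electrons.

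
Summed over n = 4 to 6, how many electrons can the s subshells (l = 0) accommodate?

6

An s subshell (l = 0) exists for every n ≥ 1, so shells n = 4, 5, 6 each contribute one — 3 subshells.
Since each s subshell holds 2(2·0+1) = 2 electrons, the total is 3 × 2 = 6.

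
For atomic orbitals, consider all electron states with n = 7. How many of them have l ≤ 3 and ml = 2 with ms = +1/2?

2

For n = 7, l ranges over 0 … 6.
Contributions: l=2 → 1; l=3 → 1.
Orbitals: 1 + 1 = 2. With ms fixed to a single value there is one state per orbital, giving 2 states.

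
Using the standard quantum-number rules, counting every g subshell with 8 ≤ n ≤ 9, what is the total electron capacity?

A g subshell (l = 4) exists for every n ≥ 5, so shells n = 8, 9 each contribute one — 2 subshells.
Since each g subshell holds 2(2·4+1) = 18 electrons, the total is 2 × 18 = 36.

36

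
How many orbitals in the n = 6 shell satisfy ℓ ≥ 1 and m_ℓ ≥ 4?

3

For n = 6, ℓ ranges over 0 … 5.
Orbitals with ℓ ≥ 1 and m_ℓ ≥ 4, by ℓ: ℓ=4 → 1; ℓ=5 → 2.
Total orbitals: 1 + 2 = 3.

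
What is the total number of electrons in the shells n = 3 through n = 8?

Shell n has n² orbitals: 3²=9 + 4²=16 + 5²=25 + 6²=36 + 7²=49 + 8²=64 = 199 orbitals.
Two spin states per orbital: 2 × 199 = 398 electrons.

398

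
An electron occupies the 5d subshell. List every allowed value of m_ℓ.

The 5d subshell has ℓ = 2, and m_ℓ takes every integer from −ℓ to +ℓ. With ℓ = 2 that gives the 5 values -2, -1, 0, 1, 2.

-2, -1, 0, 1, 2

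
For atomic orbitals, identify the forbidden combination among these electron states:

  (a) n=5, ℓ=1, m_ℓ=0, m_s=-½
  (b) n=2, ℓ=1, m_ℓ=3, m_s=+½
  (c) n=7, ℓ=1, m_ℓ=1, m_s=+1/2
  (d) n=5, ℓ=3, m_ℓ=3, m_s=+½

(b)

(b) has |m_ℓ| = 3 > ℓ = 1, violating −ℓ ≤ m_ℓ ≤ ℓ.
The remaining sets (a), (c), (d) satisfy all four rules.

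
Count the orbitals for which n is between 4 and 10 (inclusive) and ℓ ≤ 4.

Work shell by shell — for each n, count the (ℓ, m_ℓ) pairs that satisfy ℓ ≤ 4:
n=4 → 16; n=5 → 25; n=6 → 25; n=7 → 25; n=8 → 25; n=9 → 25; n=10 → 25.
Total orbitals: 16 + 25 + 25 + 25 + 25 + 25 + 25 = 166.

166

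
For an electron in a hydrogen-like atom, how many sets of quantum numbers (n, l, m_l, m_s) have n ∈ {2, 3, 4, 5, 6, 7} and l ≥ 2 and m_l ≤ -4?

20

Go shell by shell, enumerating (l, m_l) with l ≥ 2 and m_l ≤ -4:
n=5 → 1; n=6 → 3; n=7 → 6.
Orbitals: 1 + 3 + 6 = 10. Including both spin states (m_s = ±1/2) gives 2 × 10 = 20 states.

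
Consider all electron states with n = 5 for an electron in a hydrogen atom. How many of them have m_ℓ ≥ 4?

Go through ℓ = 0, …, 4 (the values permitted for n = 5).
The (ℓ, m_ℓ) pairs meeting m_ℓ ≥ 4 give: ℓ=4 → 1.
Orbitals: 1. Each orbital carries two spin states, so 1 × 2 = 2 states.

2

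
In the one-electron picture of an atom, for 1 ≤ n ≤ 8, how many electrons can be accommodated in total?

Total orbitals = 1² + 2² + 3² + 4² + 5² + 6² + 7² + 8² = 204. Doubling for spin gives 408 electrons.

408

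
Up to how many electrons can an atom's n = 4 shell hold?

A shell holds 2n² electrons: 2 × 4² = 2 × 16 = 32.

32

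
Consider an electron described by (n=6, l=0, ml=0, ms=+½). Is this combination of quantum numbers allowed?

Valid

n = 6 is a positive integer. l = 0 satisfies 0 ≤ l ≤ n−1 = 5. ml = 0 lies in the range −l … +l (here 0). ms = +1/2 is one of ±1/2.
All four constraints are satisfied.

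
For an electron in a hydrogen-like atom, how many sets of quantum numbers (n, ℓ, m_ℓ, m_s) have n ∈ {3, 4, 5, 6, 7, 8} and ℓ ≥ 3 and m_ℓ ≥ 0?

160

Per-shell orbital counts meeting the constraint:
n=4 → 4; n=5 → 9; n=6 → 15; n=7 → 22; n=8 → 30.
Orbitals: 4 + 9 + 15 + 22 + 30 = 80. Including both spin states (m_s = ±1/2) gives 2 × 80 = 160 states.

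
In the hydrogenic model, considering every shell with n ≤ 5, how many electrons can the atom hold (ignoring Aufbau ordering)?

110

Total orbitals = 1² + 2² + 3² + 4² + 5² = 55. Doubling for spin gives 110 electrons.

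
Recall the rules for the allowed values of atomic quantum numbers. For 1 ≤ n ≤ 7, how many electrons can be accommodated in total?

280

Total orbitals = 1² + 2² + 3² + 4² + 5² + 6² + 7² = 140. Doubling for spin gives 280 electrons.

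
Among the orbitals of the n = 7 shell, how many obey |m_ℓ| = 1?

12

For n = 7, ℓ ranges over 0 … 6.
Orbitals with |m_ℓ| = 1, by ℓ: ℓ=1 → 2; ℓ=2 → 2; ℓ=3 → 2; ℓ=4 → 2; ℓ=5 → 2; ℓ=6 → 2.
Total orbitals: 2 + 2 + 2 + 2 + 2 + 2 = 12.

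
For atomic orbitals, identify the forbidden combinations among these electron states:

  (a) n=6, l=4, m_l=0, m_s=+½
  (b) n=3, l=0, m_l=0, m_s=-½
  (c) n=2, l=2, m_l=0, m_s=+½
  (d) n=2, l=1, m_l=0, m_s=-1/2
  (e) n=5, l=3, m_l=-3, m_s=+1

(c) and (e)

(c) has l = 2 ≥ n = 2, violating 0 ≤ l ≤ n−1.
(e) has m_s = +1, but an electron's spin must be ±1/2.
The remaining sets (a), (b), (d) satisfy all four rules.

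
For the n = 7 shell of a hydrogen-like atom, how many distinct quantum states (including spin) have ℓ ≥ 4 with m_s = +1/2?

Per ℓ-value: ℓ=4 → 9; ℓ=5 → 11; ℓ=6 → 13.
Orbitals: 9 + 11 + 13 = 33. With m_s fixed to a single value there is one state per orbital, giving 33 states.

33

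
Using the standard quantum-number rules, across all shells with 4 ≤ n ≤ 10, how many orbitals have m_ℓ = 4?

Work shell by shell — for each n, count the (ℓ, m_ℓ) pairs that satisfy m_ℓ = 4:
n=5 → 1; n=6 → 2; n=7 → 3; n=8 → 4; n=9 → 5; n=10 → 6.
Total orbitals: 1 + 2 + 3 + 4 + 5 + 6 = 21.

21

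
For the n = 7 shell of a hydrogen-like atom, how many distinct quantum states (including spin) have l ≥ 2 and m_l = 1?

For n = 7, l ranges over 0 … 6.
The (l, m_l) pairs meeting l ≥ 2 and m_l = 1 give: l=2 → 1; l=3 → 1; l=4 → 1; l=5 → 1; l=6 → 1.
Orbitals: 1 + 1 + 1 + 1 + 1 = 5. Each orbital carries two spin states, so 5 × 2 = 10 states.

10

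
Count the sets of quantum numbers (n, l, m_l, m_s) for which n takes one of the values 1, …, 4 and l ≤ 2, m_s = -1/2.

Go shell by shell, enumerating (l, m_l) with l ≤ 2:
n=1 → 1; n=2 → 4; n=3 → 9; n=4 → 9.
Orbitals: 1 + 4 + 9 + 9 = 23. With m_s fixed to -1/2 there is one state per orbital, so 23 states.

23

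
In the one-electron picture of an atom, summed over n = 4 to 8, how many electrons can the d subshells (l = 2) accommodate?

A d subshell (l = 2) exists for every n ≥ 3, so shells n = 4, 5, 6, 7, 8 each contribute one — 5 subshells.
Since each d subshell holds 2(2·2+1) = 10 electrons, the total is 5 × 10 = 50.

50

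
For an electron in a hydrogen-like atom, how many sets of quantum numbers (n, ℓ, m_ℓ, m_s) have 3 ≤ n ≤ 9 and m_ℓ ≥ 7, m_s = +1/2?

4

Per-shell orbital counts meeting the constraint:
n=8 → 1; n=9 → 3.
Orbitals: 1 + 3 = 4. With m_s fixed to +1/2 there is one state per orbital, so 4 states.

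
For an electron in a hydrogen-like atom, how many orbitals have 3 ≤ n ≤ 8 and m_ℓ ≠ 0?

166

Per-shell orbital counts meeting the constraint:
n=3 → 6; n=4 → 12; n=5 → 20; n=6 → 30; n=7 → 42; n=8 → 56.
Total orbitals: 6 + 12 + 20 + 30 + 42 + 56 = 166.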